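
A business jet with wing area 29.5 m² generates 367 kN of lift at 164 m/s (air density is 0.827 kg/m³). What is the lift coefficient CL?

From L = ½ρv²S·CL, rearranging gives CL = 2L/(ρv²S).
CL = 2 × 3.67×10^5 / (0.827 × 164² × 29.5) = 1.12

CL = 1.12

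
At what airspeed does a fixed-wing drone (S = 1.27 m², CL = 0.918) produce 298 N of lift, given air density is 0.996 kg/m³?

v = 22.7 m/s

L = ½ρv²S·CL ⇒ v = √(2L/(ρ·S·CL))
v = √(2 × 298 / (0.996 × 1.27 × 0.918)) = √513.3 = 22.7 m/s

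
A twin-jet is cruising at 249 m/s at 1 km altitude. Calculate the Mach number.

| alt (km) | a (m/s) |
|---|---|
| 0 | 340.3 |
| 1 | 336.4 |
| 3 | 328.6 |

At 1 km, from the table: a = 336.4 m/s.
M = v/a = 249 / 336.4 = 0.74

M = 0.74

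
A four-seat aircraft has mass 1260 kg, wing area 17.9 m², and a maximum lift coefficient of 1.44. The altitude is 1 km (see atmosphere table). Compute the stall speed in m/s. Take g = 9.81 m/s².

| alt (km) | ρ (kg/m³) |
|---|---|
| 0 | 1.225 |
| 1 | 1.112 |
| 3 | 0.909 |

V_stall = 29.4 m/s

At 1 km, from the table: ρ = 1.112 kg/m³.
Stall occurs when L = W at CL,max. W = mg = 1260 × 9.81 = 12360 N.
From L = ½ρV²S·CL,max = W: V_stall = √(2W/(ρSCL,max)) = √(2·12360/(1.112·17.9·1.44))
V_stall = √862.5 = 29.4 m/s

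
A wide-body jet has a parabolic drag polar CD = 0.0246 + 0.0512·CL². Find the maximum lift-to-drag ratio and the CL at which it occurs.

For CD = CD0 + K·CL², (L/D)max occurs at CL* = √(CD0/K) and equals 1/(2√(K·CD0)).
(L/D)max = 1/(2√(0.0512 × 0.0246)) = 1/(2 × 0.03549) = 14.1
CL* = √(0.0246/0.0512) = 0.693

(L/D)max = 14.1, at CL = 0.693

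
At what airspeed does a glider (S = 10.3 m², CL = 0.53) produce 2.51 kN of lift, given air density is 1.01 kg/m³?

v = 30.2 m/s

L = ½ρv²S·CL ⇒ v = √(2L/(ρ·S·CL))
v = √(2 × 2510 / (1.01 × 10.3 × 0.53)) = √910.5 = 30.2 m/s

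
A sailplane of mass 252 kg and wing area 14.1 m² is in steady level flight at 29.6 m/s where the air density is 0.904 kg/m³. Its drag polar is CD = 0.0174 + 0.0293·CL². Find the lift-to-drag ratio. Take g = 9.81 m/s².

L/D = 19.1

In steady level flight, lift balances weight: W = mg = 252 × 9.81 = 2472.1 N.
q = ½ρv² = ½ × 0.904 × 29.6² = 396 Pa.
Required CL = L/(qS) = 2472.1/(396·14.1) = 0.4427.
CD = 0.0174 + 0.0293 × 0.4427² = 0.02314.
L/D = CL/CD = 0.4427 / 0.02314 = 19.1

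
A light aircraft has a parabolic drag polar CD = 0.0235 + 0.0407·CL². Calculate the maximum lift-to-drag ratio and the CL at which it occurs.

(L/D)max = 16.2, at CL = 0.76

For CD = CD0 + K·CL², (L/D)max occurs at CL* = √(CD0/K) and equals 1/(2√(K·CD0)).
(L/D)max = 1/(2√(0.0407 × 0.0235)) = 1/(2 × 0.03093) = 16.2
CL* = √(0.0235/0.0407) = 0.76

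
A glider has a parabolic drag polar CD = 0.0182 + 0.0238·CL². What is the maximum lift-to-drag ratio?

(L/D)max = 24

For CD = CD0 + K·CL², (L/D)max occurs at CL* = √(CD0/K) and equals 1/(2√(K·CD0)).
(L/D)max = 1/(2√(0.0238 × 0.0182)) = 1/(2 × 0.02081) = 24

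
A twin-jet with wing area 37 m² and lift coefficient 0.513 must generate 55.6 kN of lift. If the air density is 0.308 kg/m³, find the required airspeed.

v = 138 m/s

L = ½ρv²S·CL ⇒ v = √(2L/(ρ·S·CL))
v = √(2 × 55600 / (0.308 × 37 × 0.513)) = √19020 = 138 m/s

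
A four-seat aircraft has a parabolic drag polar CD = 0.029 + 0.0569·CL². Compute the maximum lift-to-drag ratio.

For CD = CD0 + K·CL², (L/D)max occurs at CL* = √(CD0/K) and equals 1/(2√(K·CD0)).
(L/D)max = 1/(2√(0.0569 × 0.029)) = 1/(2 × 0.04062) = 12.3

(L/D)max = 12.3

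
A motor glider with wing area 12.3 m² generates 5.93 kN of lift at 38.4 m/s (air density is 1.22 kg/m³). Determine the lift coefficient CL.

CL = 0.536

From L = ½ρv²S·CL, rearranging gives CL = 2L/(ρv²S).
CL = 2 × 5930 / (1.22 × 38.4² × 12.3) = 0.536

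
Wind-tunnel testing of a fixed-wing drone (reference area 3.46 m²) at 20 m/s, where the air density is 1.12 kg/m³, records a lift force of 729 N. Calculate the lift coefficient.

CL = 0.941

From L = ½ρv²S·CL, rearranging gives CL = 2L/(ρv²S).
CL = 2 × 729 / (1.12 × 20² × 3.46) = 0.941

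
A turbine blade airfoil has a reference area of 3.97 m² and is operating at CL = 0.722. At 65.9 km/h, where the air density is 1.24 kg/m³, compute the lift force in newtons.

L = 596 N

Convert speed: v = 65.9 km/h ÷ 3.6 = 18.31 m/s.
L = ½ρv²S·CL = ½ × 1.24 × 18.31² × 3.97 × 0.722 = 596 N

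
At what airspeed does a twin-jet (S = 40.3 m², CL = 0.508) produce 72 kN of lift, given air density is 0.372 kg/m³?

v = 138 m/s

L = ½ρv²S·CL ⇒ v = √(2L/(ρ·S·CL))
v = √(2 × 72000 / (0.372 × 40.3 × 0.508)) = √18910 = 138 m/s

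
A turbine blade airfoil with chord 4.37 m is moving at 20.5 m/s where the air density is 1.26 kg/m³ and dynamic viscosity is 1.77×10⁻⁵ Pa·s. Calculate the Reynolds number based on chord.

Re = 6.38×10^6

Re = ρ·v·c/μ = 1.26 × 20.5 × 4.37 / (1.77×10⁻⁵) = 6.38×10^6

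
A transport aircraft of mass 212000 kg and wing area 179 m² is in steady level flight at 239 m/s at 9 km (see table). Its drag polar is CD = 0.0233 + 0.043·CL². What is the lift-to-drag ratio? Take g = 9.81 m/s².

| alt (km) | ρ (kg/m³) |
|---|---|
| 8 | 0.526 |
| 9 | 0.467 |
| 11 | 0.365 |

At 9 km, from the table: ρ = 0.467 kg/m³.
Weight W = mg = 212000 × 9.81 = 2.0797×10^6 N; in level flight L = W.
q = ½ρv² = ½ × 0.467 × 239² = 13340 Pa.
Required CL = L/(qS) = 2.0797×10^6/(13340·179) = 0.8711.
CD = 0.0233 + 0.043 × 0.8711² = 0.05593.
L/D = CL/CD = 0.8711 / 0.05593 = 15.6

L/D = 15.6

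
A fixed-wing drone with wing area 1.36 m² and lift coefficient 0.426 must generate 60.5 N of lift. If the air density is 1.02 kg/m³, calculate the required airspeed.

L = ½ρv²S·CL ⇒ v = √(2L/(ρ·S·CL))
v = √(2 × 60.5 / (1.02 × 1.36 × 0.426)) = √204.8 = 14.3 m/s

v = 14.3 m/s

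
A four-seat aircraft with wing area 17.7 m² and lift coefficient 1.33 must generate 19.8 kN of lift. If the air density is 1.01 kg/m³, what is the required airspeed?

L = ½ρv²S·CL ⇒ v = √(2L/(ρ·S·CL))
v = √(2 × 19800 / (1.01 × 17.7 × 1.33)) = √1666 = 40.8 m/s

v = 40.8 m/s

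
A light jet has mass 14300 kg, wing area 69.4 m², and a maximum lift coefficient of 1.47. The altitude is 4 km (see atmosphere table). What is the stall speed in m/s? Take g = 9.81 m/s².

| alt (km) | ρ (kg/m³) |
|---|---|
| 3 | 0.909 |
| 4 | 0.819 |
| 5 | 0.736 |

V_stall = 57.9 m/s

At 4 km, from the table: ρ = 0.819 kg/m³.
Weight W = mg = 14300 × 9.81 = 1.403×10^5 N.
V_stall = √(2W/(ρ·S·CL,max)) = √(2 × 1.403×10^5 / (0.819 × 69.4 × 1.47))
V_stall = √3358 = 57.9 m/s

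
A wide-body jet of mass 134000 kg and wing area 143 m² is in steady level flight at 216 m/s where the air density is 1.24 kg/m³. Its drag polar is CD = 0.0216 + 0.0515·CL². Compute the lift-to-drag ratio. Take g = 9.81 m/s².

L/D = 11.9

Level flight ⇒ L = W = m·g = 134000 × 9.81 = 1.3145×10^6 N.
q = ½ρv² = ½ × 1.24 × 216² = 28930 Pa.
CL = W/(q·S) = 1.3145×10^6 / (28930 × 143) = 0.3178.
CD = 0.0216 + 0.0515 × 0.3178² = 0.0268.
L/D = CL/CD = 0.3178 / 0.0268 = 11.9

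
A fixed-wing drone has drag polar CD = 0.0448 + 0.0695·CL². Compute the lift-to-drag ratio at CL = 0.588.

L/D = 8.54

CD = 0.0448 + 0.0695 × 0.588² = 0.06883
L/D = CL/CD = 0.588 / 0.06883 = 8.54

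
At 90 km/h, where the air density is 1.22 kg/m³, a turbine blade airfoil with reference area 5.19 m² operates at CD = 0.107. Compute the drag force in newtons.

D = 212 N

Convert speed: v = 90 km/h ÷ 3.6 = 25 m/s.
Dynamic pressure q = ½ρv² = ½ × 1.22 × 25² = 381.2 Pa.
D = q·S·CD = 381.2 × 5.19 × 0.107 = 212 N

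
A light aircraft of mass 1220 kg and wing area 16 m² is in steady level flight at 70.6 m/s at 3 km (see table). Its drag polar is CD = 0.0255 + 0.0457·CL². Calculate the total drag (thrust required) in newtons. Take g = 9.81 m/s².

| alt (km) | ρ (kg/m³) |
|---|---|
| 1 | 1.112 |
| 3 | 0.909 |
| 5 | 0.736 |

At 3 km, from the table: ρ = 0.909 kg/m³.
Level flight ⇒ L = W = m·g = 1220 × 9.81 = 11968 N.
Dynamic pressure q = 0.5 × 0.909 × 70.6² = 2265 Pa.
CL = W/(q·S) = 11968 / (2265 × 16) = 0.3302.
CD = 0.0255 + 0.0457 × 0.3302² = 0.03048.
D = q·S·CD = 2265 × 16 × 0.03048 = 1105 N

D = 1100 N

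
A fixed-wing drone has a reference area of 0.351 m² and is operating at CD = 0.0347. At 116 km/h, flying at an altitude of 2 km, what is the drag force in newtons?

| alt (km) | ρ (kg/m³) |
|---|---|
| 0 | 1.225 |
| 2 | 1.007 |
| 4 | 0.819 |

At 2 km, from the table: ρ = 1.007 kg/m³.
Convert speed: v = 116 km/h ÷ 3.6 = 32.22 m/s.
D = ½ρv²S·CD = ½ × 1.007 × 32.22² × 0.351 × 0.0347 = 6.37 N

D = 6.37 N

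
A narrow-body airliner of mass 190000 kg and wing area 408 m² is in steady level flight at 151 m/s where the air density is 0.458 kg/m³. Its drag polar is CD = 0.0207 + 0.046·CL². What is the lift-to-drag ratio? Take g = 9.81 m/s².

L/D = 15.6

In steady level flight, lift balances weight: W = mg = 190000 × 9.81 = 1.8639×10^6 N.
q = ½ρv² = ½ × 0.458 × 151² = 5221 Pa.
Required CL = L/(qS) = 1.8639×10^6/(5221·408) = 0.8749.
CD = 0.0207 + 0.046 × 0.8749² = 0.05591.
L/D = CL/CD = 0.8749 / 0.05591 = 15.6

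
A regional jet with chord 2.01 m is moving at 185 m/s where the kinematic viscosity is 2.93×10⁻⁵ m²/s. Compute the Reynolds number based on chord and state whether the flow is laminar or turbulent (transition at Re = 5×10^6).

Re = 1.27×10^7 (turbulent)

Re = v·c/ν = 185 × 2.01 / (2.93×10⁻⁵) = 1.27×10^7
Since 1.27×10^7 > 5×10^6, the flow is turbulent.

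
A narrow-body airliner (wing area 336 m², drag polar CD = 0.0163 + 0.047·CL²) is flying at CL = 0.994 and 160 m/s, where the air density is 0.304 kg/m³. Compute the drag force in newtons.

D = 82000 N

CD = 0.0163 + 0.047 × 0.994² = 0.06274
D = ½ρv²S·CD = ½ × 0.304 × 160² × 336 × 0.06274 = 82000 N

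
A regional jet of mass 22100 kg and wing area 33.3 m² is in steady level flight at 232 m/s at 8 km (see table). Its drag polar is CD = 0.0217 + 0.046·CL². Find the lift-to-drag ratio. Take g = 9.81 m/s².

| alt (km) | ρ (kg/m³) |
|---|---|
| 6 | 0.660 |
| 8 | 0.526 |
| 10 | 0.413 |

At 8 km, from the table: ρ = 0.526 kg/m³.
In steady level flight, lift balances weight: W = mg = 22100 × 9.81 = 2.168×10^5 N.
Dynamic pressure q = 0.5 × 0.526 × 232² = 14160 Pa.
CL = W/(q·S) = 2.168×10^5 / (14160 × 33.3) = 0.4599.
CD = 0.0217 + 0.046 × 0.4599² = 0.03143.
L/D = CL/CD = 0.4599 / 0.03143 = 14.6

L/D = 14.6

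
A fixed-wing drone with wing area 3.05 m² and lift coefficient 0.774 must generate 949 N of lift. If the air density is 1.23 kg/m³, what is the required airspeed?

v = 25.6 m/s

L = ½ρv²S·CL ⇒ v = √(2L/(ρ·S·CL))
v = √(2 × 949 / (1.23 × 3.05 × 0.774)) = √653.7 = 25.6 m/s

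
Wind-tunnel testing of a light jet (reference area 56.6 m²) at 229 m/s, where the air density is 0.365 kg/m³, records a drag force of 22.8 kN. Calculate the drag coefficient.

CD = 0.0421

From D = ½ρv²S·CD, rearranging gives CD = 2D/(ρv²S).
CD = 2 × 22800 / (0.365 × 229² × 56.6) = 0.0421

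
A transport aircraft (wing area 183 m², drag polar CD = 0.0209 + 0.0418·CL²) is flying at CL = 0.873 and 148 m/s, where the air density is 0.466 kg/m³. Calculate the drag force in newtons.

CD = 0.0209 + 0.0418 × 0.873² = 0.05276
D = ½ρv²S·CD = ½ × 0.466 × 148² × 183 × 0.05276 = 49300 N

D = 49300 N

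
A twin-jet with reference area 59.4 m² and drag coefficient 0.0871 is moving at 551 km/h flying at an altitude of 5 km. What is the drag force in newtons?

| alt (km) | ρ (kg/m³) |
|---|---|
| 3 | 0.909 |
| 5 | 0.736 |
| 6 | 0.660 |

D = 44600 N

At 5 km, from the table: ρ = 0.736 kg/m³.
Convert speed: v = 551 km/h ÷ 3.6 = 153.1 m/s.
D = ½ρv²S·CD = ½ × 0.736 × 153.1² × 59.4 × 0.0871 = 44600 N ≈ 44.6 kN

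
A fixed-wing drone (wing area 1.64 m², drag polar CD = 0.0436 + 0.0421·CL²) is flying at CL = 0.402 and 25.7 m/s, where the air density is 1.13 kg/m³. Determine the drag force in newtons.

D = 30.8 N

CD = 0.0436 + 0.0421 × 0.402² = 0.0504
D = ½ρv²S·CD = ½ × 1.13 × 25.7² × 1.64 × 0.0504 = 30.8 N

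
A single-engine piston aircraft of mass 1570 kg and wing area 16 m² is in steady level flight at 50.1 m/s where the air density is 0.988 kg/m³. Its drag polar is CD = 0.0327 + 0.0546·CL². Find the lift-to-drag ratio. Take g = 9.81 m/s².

Level flight ⇒ L = W = m·g = 1570 × 9.81 = 15402 N.
Dynamic pressure q = 0.5 × 0.988 × 50.1² = 1240 Pa.
CL = W/(q·S) = 15402 / (1240 × 16) = 0.7763.
CD = 0.0327 + 0.0546 × 0.7763² = 0.06561.
L/D = CL/CD = 0.7763 / 0.06561 = 11.8

L/D = 11.8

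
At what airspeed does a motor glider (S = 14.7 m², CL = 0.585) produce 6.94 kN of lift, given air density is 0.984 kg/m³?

v = 40.5 m/s

L = ½ρv²S·CL ⇒ v = √(2L/(ρ·S·CL))
v = √(2 × 6940 / (0.984 × 14.7 × 0.585)) = √1640 = 40.5 m/s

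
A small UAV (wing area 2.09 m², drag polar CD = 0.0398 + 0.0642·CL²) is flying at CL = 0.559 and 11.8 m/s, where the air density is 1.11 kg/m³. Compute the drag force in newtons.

CD = 0.0398 + 0.0642 × 0.559² = 0.05986
D = ½ρv²S·CD = ½ × 1.11 × 11.8² × 2.09 × 0.05986 = 9.67 N

D = 9.67 N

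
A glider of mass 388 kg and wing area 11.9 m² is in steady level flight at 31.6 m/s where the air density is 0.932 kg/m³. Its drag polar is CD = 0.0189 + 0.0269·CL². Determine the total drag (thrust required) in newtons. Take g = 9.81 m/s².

Weight W = mg = 388 × 9.81 = 3806.3 N; in level flight L = W.
q = ½ρv² = ½ × 0.932 × 31.6² = 465.3 Pa.
Required CL = L/(qS) = 3806.3/(465.3·11.9) = 0.6874.
CD = 0.0189 + 0.0269 × 0.6874² = 0.03161.
D = q·S·CD = 465.3 × 11.9 × 0.03161 = 175 N

D = 175 N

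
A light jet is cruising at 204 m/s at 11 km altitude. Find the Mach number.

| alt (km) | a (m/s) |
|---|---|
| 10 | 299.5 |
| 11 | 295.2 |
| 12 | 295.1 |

M = 0.691

At 11 km, from the table: a = 295.2 m/s.
M = v/a = 204 / 295.2 = 0.691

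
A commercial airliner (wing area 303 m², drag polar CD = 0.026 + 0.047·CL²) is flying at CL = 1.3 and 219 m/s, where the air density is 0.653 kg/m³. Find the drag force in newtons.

D = 5×10^5 N

CD = 0.026 + 0.047 × 1.3² = 0.1054
D = ½ρv²S·CD = ½ × 0.653 × 219² × 303 × 0.1054 = 5×10^5 N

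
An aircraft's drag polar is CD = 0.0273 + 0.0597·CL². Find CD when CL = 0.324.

CD = 0.0273 + 0.0597 × 0.324² = 0.0273 + 0.006267 = 0.0336

CD = 0.0336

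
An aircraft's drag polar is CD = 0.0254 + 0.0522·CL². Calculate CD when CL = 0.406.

CD = 0.034

CD = 0.0254 + 0.0522 × 0.406² = 0.0254 + 0.008604 = 0.034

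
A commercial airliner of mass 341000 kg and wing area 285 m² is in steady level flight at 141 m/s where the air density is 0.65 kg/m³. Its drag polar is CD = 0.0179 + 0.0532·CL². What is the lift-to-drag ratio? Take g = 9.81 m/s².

Level flight ⇒ L = W = m·g = 341000 × 9.81 = 3.3452×10^6 N.
q = ½ρv² = ½ × 0.65 × 141² = 6461 Pa.
Required CL = L/(qS) = 3.3452×10^6/(6461·285) = 1.817.
CD = 0.0179 + 0.0532 × 1.817² = 0.1935.
L/D = CL/CD = 1.817 / 0.1935 = 9.39

L/D = 9.39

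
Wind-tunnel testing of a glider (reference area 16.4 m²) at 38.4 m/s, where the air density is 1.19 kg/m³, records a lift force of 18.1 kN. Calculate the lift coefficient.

CL = 1.26

From L = ½ρv²S·CL, rearranging gives CL = 2L/(ρv²S).
CL = 2 × 18100 / (1.19 × 38.4² × 16.4) = 1.26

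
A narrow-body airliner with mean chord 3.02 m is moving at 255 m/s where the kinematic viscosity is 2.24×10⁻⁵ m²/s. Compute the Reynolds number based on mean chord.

Re = v·c/ν = 255 × 3.02 / (2.24×10⁻⁵) = 3.44×10^7

Re = 3.44×10^7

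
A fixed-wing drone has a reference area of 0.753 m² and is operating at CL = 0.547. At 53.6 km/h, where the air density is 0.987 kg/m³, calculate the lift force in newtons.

Convert speed: v = 53.6 km/h ÷ 3.6 = 14.89 m/s.
Dynamic pressure q = ½ρv² = ½ × 0.987 × 14.89² = 109.4 Pa.
L = q·S·CL = 109.4 × 0.753 × 0.547 = 45.1 N

L = 45.1 N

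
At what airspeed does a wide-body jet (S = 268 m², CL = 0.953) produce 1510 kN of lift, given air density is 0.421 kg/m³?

v = 168 m/s

L = ½ρv²S·CL ⇒ v = √(2L/(ρ·S·CL))
v = √(2 × 1.51×10^6 / (0.421 × 268 × 0.953)) = √28090 = 168 m/s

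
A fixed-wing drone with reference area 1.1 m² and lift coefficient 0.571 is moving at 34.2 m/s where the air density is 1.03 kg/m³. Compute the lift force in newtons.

L = ½ρv²S·CL = ½ × 1.03 × 34.2² × 1.1 × 0.571 = 378 N

L = 378 N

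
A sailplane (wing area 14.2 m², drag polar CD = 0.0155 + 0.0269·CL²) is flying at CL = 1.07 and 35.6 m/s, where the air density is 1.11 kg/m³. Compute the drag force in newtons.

D = 462 N

CD = 0.0155 + 0.0269 × 1.07² = 0.0463
D = ½ρv²S·CD = ½ × 1.11 × 35.6² × 14.2 × 0.0463 = 462 N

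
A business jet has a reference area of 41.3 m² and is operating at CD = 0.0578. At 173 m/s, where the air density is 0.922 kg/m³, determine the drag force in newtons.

D = 32900 N

Dynamic pressure q = ½ρv² = ½ × 0.922 × 173² = 13800 Pa.
D = q·S·CD = 13800 × 41.3 × 0.0578 = 32900 N ≈ 32.9 kN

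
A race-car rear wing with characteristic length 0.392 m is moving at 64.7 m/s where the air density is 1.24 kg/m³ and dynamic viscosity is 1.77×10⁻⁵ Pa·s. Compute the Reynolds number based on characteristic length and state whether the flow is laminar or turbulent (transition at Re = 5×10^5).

Re = 1.78×10^6 (turbulent)

Re = ρ·v·c/μ = 1.24 × 64.7 × 0.392 / (1.77×10⁻⁵) = 1.78×10^6
Since 1.78×10^6 > 5×10^5, the flow is turbulent.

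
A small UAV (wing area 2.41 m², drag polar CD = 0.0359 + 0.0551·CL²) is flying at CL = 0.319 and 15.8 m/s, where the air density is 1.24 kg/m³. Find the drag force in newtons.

CD = 0.0359 + 0.0551 × 0.319² = 0.04151
D = ½ρv²S·CD = ½ × 1.24 × 15.8² × 2.41 × 0.04151 = 15.5 N

D = 15.5 N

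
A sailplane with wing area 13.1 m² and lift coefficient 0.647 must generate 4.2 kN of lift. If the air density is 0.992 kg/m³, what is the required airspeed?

v = 31.6 m/s

L = ½ρv²S·CL ⇒ v = √(2L/(ρ·S·CL))
v = √(2 × 4200 / (0.992 × 13.1 × 0.647)) = √999.1 = 31.6 m/s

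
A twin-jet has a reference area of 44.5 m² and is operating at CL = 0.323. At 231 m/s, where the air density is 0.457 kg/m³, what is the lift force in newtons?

L = 1.75×10^5 N

Dynamic pressure q = ½ρv² = ½ × 0.457 × 231² = 12190 Pa.
L = q·S·CL = 12190 × 44.5 × 0.323 = 1.75×10^5 N ≈ 175 kN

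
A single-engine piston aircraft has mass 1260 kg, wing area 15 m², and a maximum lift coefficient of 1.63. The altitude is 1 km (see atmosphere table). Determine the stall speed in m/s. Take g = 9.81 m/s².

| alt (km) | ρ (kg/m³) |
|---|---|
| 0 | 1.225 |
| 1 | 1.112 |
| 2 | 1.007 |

At 1 km, from the table: ρ = 1.112 kg/m³.
At stall, lift equals weight: L = W = m·g = 1260 × 9.81 = 12360 N.
From L = ½ρV²S·CL,max = W: V_stall = √(2W/(ρSCL,max)) = √(2·12360/(1.112·15·1.63))
V_stall = √909.3 = 30.2 m/s

V_stall = 30.2 m/s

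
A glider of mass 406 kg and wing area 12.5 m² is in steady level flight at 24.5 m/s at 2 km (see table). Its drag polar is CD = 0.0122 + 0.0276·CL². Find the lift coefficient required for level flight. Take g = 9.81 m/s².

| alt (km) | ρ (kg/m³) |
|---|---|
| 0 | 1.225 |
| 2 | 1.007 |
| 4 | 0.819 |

At 2 km, from the table: ρ = 1.007 kg/m³.
Weight W = mg = 406 × 9.81 = 3982.9 N; in level flight L = W.
q = ½ρv² = ½ × 1.007 × 24.5² = 302.2 Pa.
Required CL = L/(qS) = 3982.9/(302.2·12.5) = 1.054.

CL = 1.05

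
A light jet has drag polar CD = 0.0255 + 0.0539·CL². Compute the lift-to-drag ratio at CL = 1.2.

L/D = 11.6

CD = 0.0255 + 0.0539 × 1.2² = 0.1031
L/D = CL/CD = 1.2 / 0.1031 = 11.6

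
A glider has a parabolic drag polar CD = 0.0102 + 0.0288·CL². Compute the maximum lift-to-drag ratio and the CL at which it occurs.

For CD = CD0 + K·CL², (L/D)max occurs at CL* = √(CD0/K) and equals 1/(2√(K·CD0)).
(L/D)max = 1/(2√(0.0288 × 0.0102)) = 1/(2 × 0.01714) = 29.2
CL* = √(0.0102/0.0288) = 0.595

(L/D)max = 29.2, at CL = 0.595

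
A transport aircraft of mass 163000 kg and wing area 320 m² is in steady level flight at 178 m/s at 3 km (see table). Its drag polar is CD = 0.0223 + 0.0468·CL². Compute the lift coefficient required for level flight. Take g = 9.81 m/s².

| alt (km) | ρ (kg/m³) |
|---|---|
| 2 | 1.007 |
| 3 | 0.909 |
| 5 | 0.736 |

CL = 0.347

At 3 km, from the table: ρ = 0.909 kg/m³.
Level flight ⇒ L = W = m·g = 163000 × 9.81 = 1.599×10^6 N.
q = ½ρv² = ½ × 0.909 × 178² = 14400 Pa.
CL = W/(q·S) = 1.599×10^6 / (14400 × 320) = 0.347.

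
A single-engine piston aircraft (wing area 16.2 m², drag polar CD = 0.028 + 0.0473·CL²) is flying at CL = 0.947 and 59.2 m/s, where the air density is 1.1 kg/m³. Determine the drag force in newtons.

D = 2200 N

CD = 0.028 + 0.0473 × 0.947² = 0.07042
D = ½ρv²S·CD = ½ × 1.1 × 59.2² × 16.2 × 0.07042 = 2200 N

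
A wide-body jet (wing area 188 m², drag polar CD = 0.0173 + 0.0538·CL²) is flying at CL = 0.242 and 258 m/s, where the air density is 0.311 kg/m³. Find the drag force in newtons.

D = 39800 N

CD = 0.0173 + 0.0538 × 0.242² = 0.02045
D = ½ρv²S·CD = ½ × 0.311 × 258² × 188 × 0.02045 = 39800 N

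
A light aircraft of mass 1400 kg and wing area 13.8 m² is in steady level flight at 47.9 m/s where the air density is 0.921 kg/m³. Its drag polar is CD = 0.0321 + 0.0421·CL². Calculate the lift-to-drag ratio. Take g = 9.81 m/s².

L/D = 13.6

Weight W = mg = 1400 × 9.81 = 13734 N; in level flight L = W.
q = ½ρv² = ½ × 0.921 × 47.9² = 1057 Pa.
Required CL = L/(qS) = 13734/(1057·13.8) = 0.9419.
CD = 0.0321 + 0.0421 × 0.9419² = 0.06945.
L/D = CL/CD = 0.9419 / 0.06945 = 13.6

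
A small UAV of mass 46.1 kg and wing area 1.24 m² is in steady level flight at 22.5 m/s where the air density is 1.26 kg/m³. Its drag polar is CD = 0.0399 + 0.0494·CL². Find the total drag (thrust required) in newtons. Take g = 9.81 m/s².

Weight W = mg = 46.1 × 9.81 = 452.24 N; in level flight L = W.
q = ½ρv² = ½ × 1.26 × 22.5² = 318.9 Pa.
Required CL = L/(qS) = 452.24/(318.9·1.24) = 1.144.
CD = 0.0399 + 0.0494 × 1.144² = 0.1045.
D = q·S·CD = 318.9 × 1.24 × 0.1045 = 41.33 N

D = 41.3 N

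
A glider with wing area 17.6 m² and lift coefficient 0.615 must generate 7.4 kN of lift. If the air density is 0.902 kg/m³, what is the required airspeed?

v = 38.9 m/s

L = ½ρv²S·CL ⇒ v = √(2L/(ρ·S·CL))
v = √(2 × 7400 / (0.902 × 17.6 × 0.615)) = √1516 = 38.9 m/s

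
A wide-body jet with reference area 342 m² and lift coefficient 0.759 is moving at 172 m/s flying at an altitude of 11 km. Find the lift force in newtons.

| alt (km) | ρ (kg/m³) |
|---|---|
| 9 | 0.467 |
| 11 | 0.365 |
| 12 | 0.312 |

L = 1.4×10^6 N

At 11 km, from the table: ρ = 0.365 kg/m³.
L = ½ρv²S·CL = ½ × 0.365 × 172² × 342 × 0.759 = 1.4×10^6 N ≈ 1400 kN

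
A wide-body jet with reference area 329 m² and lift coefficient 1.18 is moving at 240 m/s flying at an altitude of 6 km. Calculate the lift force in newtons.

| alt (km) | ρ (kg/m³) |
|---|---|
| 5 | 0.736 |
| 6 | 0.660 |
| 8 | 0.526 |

At 6 km, from the table: ρ = 0.660 kg/m³.
Dynamic pressure q = ½ρv² = ½ × 0.66 × 240² = 19010 Pa.
L = q·S·CL = 19010 × 329 × 1.18 = 7.38×10^6 N ≈ 7380 kN

L = 7.38×10^6 N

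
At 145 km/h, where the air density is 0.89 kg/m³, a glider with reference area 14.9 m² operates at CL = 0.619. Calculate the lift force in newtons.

L = 6660 N

Convert speed: v = 145 km/h ÷ 3.6 = 40.28 m/s.
L = ½ρv²S·CL = ½ × 0.89 × 40.28² × 14.9 × 0.619 = 6660 N ≈ 6.66 kN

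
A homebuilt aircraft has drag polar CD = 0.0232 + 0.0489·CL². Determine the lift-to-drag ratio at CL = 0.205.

CD = 0.0232 + 0.0489 × 0.205² = 0.02526
L/D = CL/CD = 0.205 / 0.02526 = 8.12

L/D = 8.12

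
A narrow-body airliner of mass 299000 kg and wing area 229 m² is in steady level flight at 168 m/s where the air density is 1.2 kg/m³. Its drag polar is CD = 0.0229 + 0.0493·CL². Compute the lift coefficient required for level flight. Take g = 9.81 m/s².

CL = 0.756

Level flight ⇒ L = W = m·g = 299000 × 9.81 = 2.9332×10^6 N.
Dynamic pressure q = 0.5 × 1.2 × 168² = 16930 Pa.
Required CL = L/(qS) = 2.9332×10^6/(16930·229) = 0.7564.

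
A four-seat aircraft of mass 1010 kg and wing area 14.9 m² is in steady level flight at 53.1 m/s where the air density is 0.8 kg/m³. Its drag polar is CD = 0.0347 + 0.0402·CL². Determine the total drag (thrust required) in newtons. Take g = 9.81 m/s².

Weight W = mg = 1010 × 9.81 = 9908.1 N; in level flight L = W.
q = ½ρv² = ½ × 0.8 × 53.1² = 1128 Pa.
CL = W/(q·S) = 9908.1 / (1128 × 14.9) = 0.5896.
CD = 0.0347 + 0.0402 × 0.5896² = 0.04867.
D = q·S·CD = 1128 × 14.9 × 0.04867 = 818 N

D = 818 N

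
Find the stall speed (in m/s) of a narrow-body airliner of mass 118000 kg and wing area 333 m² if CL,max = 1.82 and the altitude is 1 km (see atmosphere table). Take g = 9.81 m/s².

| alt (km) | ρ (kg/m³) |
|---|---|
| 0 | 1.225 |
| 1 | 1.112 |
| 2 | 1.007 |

At 1 km, from the table: ρ = 1.112 kg/m³.
Stall occurs when L = W at CL,max. W = mg = 118000 × 9.81 = 1.158×10^6 N.
From L = ½ρV²S·CL,max = W: V_stall = √(2W/(ρSCL,max)) = √(2·1.158×10^6/(1.112·333·1.82))
V_stall = √3435 = 58.6 m/s

V_stall = 58.6 m/s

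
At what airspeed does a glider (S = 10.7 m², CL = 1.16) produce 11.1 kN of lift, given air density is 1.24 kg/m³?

v = 38 m/s

L = ½ρv²S·CL ⇒ v = √(2L/(ρ·S·CL))
v = √(2 × 11100 / (1.24 × 10.7 × 1.16)) = √1442 = 38 m/s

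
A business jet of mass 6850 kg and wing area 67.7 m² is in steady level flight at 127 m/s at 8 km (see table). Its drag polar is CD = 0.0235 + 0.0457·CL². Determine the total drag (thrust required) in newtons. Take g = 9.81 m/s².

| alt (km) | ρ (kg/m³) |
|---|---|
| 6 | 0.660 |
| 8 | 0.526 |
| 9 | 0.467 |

At 8 km, from the table: ρ = 0.526 kg/m³.
Level flight ⇒ L = W = m·g = 6850 × 9.81 = 67198 N.
Dynamic pressure q = 0.5 × 0.526 × 127² = 4242 Pa.
CL = W/(q·S) = 67198 / (4242 × 67.7) = 0.234.
CD = 0.0235 + 0.0457 × 0.234² = 0.026.
D = q·S·CD = 4242 × 67.7 × 0.026 = 7467 N

D = 7470 N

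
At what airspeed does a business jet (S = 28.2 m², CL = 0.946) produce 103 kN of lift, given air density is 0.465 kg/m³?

v = 129 m/s

L = ½ρv²S·CL ⇒ v = √(2L/(ρ·S·CL))
v = √(2 × 1.03×10^5 / (0.465 × 28.2 × 0.946)) = √16610 = 129 m/s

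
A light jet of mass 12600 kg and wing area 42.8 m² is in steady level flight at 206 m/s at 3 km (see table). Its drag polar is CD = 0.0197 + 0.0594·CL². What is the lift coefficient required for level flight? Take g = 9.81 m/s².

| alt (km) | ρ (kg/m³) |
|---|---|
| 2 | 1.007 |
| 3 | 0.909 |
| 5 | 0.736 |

CL = 0.15

At 3 km, from the table: ρ = 0.909 kg/m³.
Level flight ⇒ L = W = m·g = 12600 × 9.81 = 1.2361×10^5 N.
q = ½ρv² = ½ × 0.909 × 206² = 19290 Pa.
Required CL = L/(qS) = 1.2361×10^5/(19290·42.8) = 0.1497.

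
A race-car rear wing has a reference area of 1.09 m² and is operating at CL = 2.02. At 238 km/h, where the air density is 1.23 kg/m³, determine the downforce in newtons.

Convert speed: v = 238 km/h ÷ 3.6 = 66.11 m/s.
L = ½ρv²S·CL = ½ × 1.23 × 66.11² × 1.09 × 2.02 = 5920 N ≈ 5.92 kN

L = 5920 N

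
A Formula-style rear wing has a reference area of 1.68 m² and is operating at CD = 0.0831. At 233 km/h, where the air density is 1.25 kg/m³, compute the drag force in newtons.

D = 366 N

Convert speed: v = 233 km/h ÷ 3.6 = 64.72 m/s.
Dynamic pressure q = ½ρv² = ½ × 1.25 × 64.72² = 2618 Pa.
D = q·S·CD = 2618 × 1.68 × 0.0831 = 366 N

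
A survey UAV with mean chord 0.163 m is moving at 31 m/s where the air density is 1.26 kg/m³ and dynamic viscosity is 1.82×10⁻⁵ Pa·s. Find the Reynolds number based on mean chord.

Re = ρ·v·c/μ = 1.26 × 31 × 0.163 / (1.82×10⁻⁵) = 3.5×10^5

Re = 3.5×10^5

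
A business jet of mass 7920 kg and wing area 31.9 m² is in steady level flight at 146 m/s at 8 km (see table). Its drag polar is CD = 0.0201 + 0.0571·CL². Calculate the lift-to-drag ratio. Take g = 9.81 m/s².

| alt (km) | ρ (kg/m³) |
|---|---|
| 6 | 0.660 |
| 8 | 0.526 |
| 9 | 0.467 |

L/D = 14.1

At 8 km, from the table: ρ = 0.526 kg/m³.
Level flight ⇒ L = W = m·g = 7920 × 9.81 = 77695 N.
q = ½ρv² = ½ × 0.526 × 146² = 5606 Pa.
CL = W/(q·S) = 77695 / (5606 × 31.9) = 0.4345.
CD = 0.0201 + 0.0571 × 0.4345² = 0.03088.
L/D = CL/CD = 0.4345 / 0.03088 = 14.1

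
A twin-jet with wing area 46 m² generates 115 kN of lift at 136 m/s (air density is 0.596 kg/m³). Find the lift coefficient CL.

From L = ½ρv²S·CL, rearranging gives CL = 2L/(ρv²S).
CL = 2 × 1.15×10^5 / (0.596 × 136² × 46) = 0.454

CL = 0.454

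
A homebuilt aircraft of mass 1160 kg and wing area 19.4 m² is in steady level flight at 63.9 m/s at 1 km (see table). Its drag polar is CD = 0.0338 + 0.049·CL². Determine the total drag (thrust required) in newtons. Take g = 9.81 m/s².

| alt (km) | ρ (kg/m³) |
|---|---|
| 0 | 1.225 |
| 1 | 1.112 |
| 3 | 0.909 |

At 1 km, from the table: ρ = 1.112 kg/m³.
Weight W = mg = 1160 × 9.81 = 11380 N; in level flight L = W.
q = ½ρv² = ½ × 1.112 × 63.9² = 2270 Pa.
Required CL = L/(qS) = 11380/(2270·19.4) = 0.2584.
CD = 0.0338 + 0.049 × 0.2584² = 0.03707.
D = q·S·CD = 2270 × 19.4 × 0.03707 = 1633 N

D = 1630 N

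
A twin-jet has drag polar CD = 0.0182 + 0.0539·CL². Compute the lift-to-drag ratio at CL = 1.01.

L/D = 13.8

CD = 0.0182 + 0.0539 × 1.01² = 0.07318
L/D = CL/CD = 1.01 / 0.07318 = 13.8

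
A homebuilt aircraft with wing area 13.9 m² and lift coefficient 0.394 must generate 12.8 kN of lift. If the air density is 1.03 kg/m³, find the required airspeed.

L = ½ρv²S·CL ⇒ v = √(2L/(ρ·S·CL))
v = √(2 × 12800 / (1.03 × 13.9 × 0.394)) = √4538 = 67.4 m/s

v = 67.4 m/s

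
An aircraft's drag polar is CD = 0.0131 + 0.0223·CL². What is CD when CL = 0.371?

CD = 0.0162

CD = 0.0131 + 0.0223 × 0.371² = 0.0131 + 0.003069 = 0.0162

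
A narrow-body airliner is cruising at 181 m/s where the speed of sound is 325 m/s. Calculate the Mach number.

M = v/a = 181 / 325 = 0.557

M = 0.557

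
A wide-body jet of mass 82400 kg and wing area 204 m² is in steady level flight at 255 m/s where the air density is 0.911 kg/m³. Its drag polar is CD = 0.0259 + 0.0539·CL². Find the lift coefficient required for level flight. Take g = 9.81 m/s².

CL = 0.134

In steady level flight, lift balances weight: W = mg = 82400 × 9.81 = 8.0834×10^5 N.
q = ½ρv² = ½ × 0.911 × 255² = 29620 Pa.
CL = W/(q·S) = 8.0834×10^5 / (29620 × 204) = 0.1338.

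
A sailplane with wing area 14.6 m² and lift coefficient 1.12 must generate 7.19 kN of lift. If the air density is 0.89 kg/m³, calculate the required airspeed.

v = 31.4 m/s

L = ½ρv²S·CL ⇒ v = √(2L/(ρ·S·CL))
v = √(2 × 7190 / (0.89 × 14.6 × 1.12)) = √988.1 = 31.4 m/s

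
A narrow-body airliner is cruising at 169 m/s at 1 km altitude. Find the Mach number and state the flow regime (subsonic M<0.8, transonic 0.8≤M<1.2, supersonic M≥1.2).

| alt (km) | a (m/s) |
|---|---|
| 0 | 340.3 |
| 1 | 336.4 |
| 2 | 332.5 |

M = 0.502 (subsonic)

At 1 km, from the table: a = 336.4 m/s.
M = v/a = 169 / 336.4 = 0.502
M = 0.502 → subsonic.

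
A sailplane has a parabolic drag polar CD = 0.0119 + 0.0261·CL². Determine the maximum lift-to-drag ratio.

For CD = CD0 + K·CL², (L/D)max occurs at CL* = √(CD0/K) and equals 1/(2√(K·CD0)).
(L/D)max = 1/(2√(0.0261 × 0.0119)) = 1/(2 × 0.01762) = 28.4

(L/D)max = 28.4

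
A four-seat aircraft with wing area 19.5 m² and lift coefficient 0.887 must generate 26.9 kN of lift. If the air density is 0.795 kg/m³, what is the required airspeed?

v = 62.6 m/s

L = ½ρv²S·CL ⇒ v = √(2L/(ρ·S·CL))
v = √(2 × 26900 / (0.795 × 19.5 × 0.887)) = √3913 = 62.6 m/s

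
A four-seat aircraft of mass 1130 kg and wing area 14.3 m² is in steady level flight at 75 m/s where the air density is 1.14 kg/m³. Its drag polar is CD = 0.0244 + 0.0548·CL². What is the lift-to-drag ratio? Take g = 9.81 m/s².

Weight W = mg = 1130 × 9.81 = 11085 N; in level flight L = W.
q = ½ρv² = ½ × 1.14 × 75² = 3206 Pa.
Required CL = L/(qS) = 11085/(3206·14.3) = 0.2418.
CD = 0.0244 + 0.0548 × 0.2418² = 0.0276.
L/D = CL/CD = 0.2418 / 0.0276 = 8.76

L/D = 8.76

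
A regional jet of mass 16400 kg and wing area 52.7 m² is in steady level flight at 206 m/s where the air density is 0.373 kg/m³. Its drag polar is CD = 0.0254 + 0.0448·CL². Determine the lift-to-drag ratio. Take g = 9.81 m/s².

Weight W = mg = 16400 × 9.81 = 1.6088×10^5 N; in level flight L = W.
q = ½ρv² = ½ × 0.373 × 206² = 7914 Pa.
CL = 2W/(ρv²S) = 2×1.6088×10^5/(0.373×206²×52.7) = 0.3857.
CD = 0.0254 + 0.0448 × 0.3857² = 0.03207.
L/D = CL/CD = 0.3857 / 0.03207 = 12

L/D = 12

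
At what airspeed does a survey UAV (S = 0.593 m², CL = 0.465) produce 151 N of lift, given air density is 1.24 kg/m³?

L = ½ρv²S·CL ⇒ v = √(2L/(ρ·S·CL))
v = √(2 × 151 / (1.24 × 0.593 × 0.465)) = √883.2 = 29.7 m/s

v = 29.7 m/s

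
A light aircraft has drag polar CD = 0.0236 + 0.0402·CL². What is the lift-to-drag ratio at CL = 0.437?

CD = 0.0236 + 0.0402 × 0.437² = 0.03128
L/D = CL/CD = 0.437 / 0.03128 = 14

L/D = 14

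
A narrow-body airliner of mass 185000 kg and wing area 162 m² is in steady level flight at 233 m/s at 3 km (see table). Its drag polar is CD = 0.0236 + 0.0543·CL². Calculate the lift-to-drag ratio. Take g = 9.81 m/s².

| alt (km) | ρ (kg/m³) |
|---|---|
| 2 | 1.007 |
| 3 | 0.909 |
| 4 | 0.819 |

At 3 km, from the table: ρ = 0.909 kg/m³.
Weight W = mg = 185000 × 9.81 = 1.8148×10^6 N; in level flight L = W.
q = ½ρv² = ½ × 0.909 × 233² = 24670 Pa.
CL = 2W/(ρv²S) = 2×1.8148×10^6/(0.909×233²×162) = 0.454.
CD = 0.0236 + 0.0543 × 0.454² = 0.03479.
L/D = CL/CD = 0.454 / 0.03479 = 13

L/D = 13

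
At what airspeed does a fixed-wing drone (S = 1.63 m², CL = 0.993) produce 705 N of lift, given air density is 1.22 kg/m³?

v = 26.7 m/s

L = ½ρv²S·CL ⇒ v = √(2L/(ρ·S·CL))
v = √(2 × 705 / (1.22 × 1.63 × 0.993)) = √714 = 26.7 m/s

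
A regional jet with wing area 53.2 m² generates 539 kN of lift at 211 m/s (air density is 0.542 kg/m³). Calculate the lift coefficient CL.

From L = ½ρv²S·CL, rearranging gives CL = 2L/(ρv²S).
CL = 2 × 5.39×10^5 / (0.542 × 211² × 53.2) = 0.84

CL = 0.84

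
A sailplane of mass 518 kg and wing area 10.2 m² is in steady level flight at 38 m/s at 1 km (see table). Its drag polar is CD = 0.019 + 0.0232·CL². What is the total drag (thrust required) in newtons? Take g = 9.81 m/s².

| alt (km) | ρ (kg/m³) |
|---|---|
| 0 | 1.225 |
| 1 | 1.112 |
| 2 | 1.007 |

At 1 km, from the table: ρ = 1.112 kg/m³.
Weight W = mg = 518 × 9.81 = 5081.6 N; in level flight L = W.
q = ½ρv² = ½ × 1.112 × 38² = 802.9 Pa.
CL = 2W/(ρv²S) = 2×5081.6/(1.112×38²×10.2) = 0.6205.
CD = 0.019 + 0.0232 × 0.6205² = 0.02793.
D = q·S·CD = 802.9 × 10.2 × 0.02793 = 228.7 N

D = 229 N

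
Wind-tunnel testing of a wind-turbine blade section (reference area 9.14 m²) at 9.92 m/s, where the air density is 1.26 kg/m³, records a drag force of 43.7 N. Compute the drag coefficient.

CD = 0.0771

From D = ½ρv²S·CD, rearranging gives CD = 2D/(ρv²S).
CD = 2 × 43.7 / (1.26 × 9.92² × 9.14) = 0.0771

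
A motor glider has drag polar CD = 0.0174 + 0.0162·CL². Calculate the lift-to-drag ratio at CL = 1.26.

L/D = 29.2

CD = 0.0174 + 0.0162 × 1.26² = 0.04312
L/D = CL/CD = 1.26 / 0.04312 = 29.2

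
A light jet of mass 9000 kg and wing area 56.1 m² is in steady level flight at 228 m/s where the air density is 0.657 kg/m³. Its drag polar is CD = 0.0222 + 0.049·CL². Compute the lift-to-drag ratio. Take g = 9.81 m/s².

L/D = 4.07

In steady level flight, lift balances weight: W = mg = 9000 × 9.81 = 88290 N.
q = ½ρv² = ½ × 0.657 × 228² = 17080 Pa.
CL = W/(q·S) = 88290 / (17080 × 56.1) = 0.09216.
CD = 0.0222 + 0.049 × 0.09216² = 0.02262.
L/D = CL/CD = 0.09216 / 0.02262 = 4.07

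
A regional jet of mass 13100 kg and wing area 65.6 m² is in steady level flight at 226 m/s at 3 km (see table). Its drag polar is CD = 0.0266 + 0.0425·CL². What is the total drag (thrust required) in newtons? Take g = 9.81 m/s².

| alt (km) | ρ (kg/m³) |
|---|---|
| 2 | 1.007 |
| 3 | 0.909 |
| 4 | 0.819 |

D = 41000 N

At 3 km, from the table: ρ = 0.909 kg/m³.
Weight W = mg = 13100 × 9.81 = 1.2851×10^5 N; in level flight L = W.
q = ½ρv² = ½ × 0.909 × 226² = 23210 Pa.
Required CL = L/(qS) = 1.2851×10^5/(23210·65.6) = 0.08439.
CD = 0.0266 + 0.0425 × 0.08439² = 0.0269.
D = q·S·CD = 23210 × 65.6 × 0.0269 = 40970 N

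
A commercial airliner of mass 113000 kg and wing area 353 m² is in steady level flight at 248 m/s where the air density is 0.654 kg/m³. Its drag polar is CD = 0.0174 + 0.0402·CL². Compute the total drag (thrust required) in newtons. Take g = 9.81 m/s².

Level flight ⇒ L = W = m·g = 113000 × 9.81 = 1.1085×10^6 N.
Dynamic pressure q = 0.5 × 0.654 × 248² = 20110 Pa.
CL = 2W/(ρv²S) = 2×1.1085×10^6/(0.654×248²×353) = 0.1561.
CD = 0.0174 + 0.0402 × 0.1561² = 0.01838.
D = q·S·CD = 20110 × 353 × 0.01838 = 1.305×10^5 N

D = 1.3×10^5 N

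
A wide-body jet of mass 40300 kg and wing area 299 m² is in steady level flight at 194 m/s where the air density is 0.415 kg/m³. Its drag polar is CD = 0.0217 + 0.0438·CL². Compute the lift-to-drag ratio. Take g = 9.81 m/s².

L/D = 7.38

In steady level flight, lift balances weight: W = mg = 40300 × 9.81 = 3.9534×10^5 N.
q = ½ρv² = ½ × 0.415 × 194² = 7809 Pa.
CL = 2W/(ρv²S) = 2×3.9534×10^5/(0.415×194²×299) = 0.1693.
CD = 0.0217 + 0.0438 × 0.1693² = 0.02296.
L/D = CL/CD = 0.1693 / 0.02296 = 7.38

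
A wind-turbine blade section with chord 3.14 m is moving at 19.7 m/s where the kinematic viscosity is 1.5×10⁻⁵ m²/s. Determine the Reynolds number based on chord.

Re = 4.12×10^6

Re = v·c/ν = 19.7 × 3.14 / (1.5×10⁻⁵) = 4.12×10^6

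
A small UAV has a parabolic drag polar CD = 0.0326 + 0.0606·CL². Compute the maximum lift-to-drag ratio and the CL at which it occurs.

For CD = CD0 + K·CL², (L/D)max occurs at CL* = √(CD0/K) and equals 1/(2√(K·CD0)).
(L/D)max = 1/(2√(0.0606 × 0.0326)) = 1/(2 × 0.04445) = 11.2
CL* = √(0.0326/0.0606) = 0.733

(L/D)max = 11.2, at CL = 0.733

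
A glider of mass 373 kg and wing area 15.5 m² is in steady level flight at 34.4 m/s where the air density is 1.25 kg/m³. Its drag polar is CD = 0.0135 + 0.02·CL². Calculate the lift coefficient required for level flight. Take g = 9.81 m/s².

Weight W = mg = 373 × 9.81 = 3659.1 N; in level flight L = W.
q = ½ρv² = ½ × 1.25 × 34.4² = 739.6 Pa.
Required CL = L/(qS) = 3659.1/(739.6·15.5) = 0.3192.

CL = 0.319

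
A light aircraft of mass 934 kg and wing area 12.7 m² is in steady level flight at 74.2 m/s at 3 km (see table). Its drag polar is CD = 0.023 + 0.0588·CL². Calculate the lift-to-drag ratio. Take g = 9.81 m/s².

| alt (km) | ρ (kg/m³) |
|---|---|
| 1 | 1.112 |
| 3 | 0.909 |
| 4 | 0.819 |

L/D = 10.3

At 3 km, from the table: ρ = 0.909 kg/m³.
In steady level flight, lift balances weight: W = mg = 934 × 9.81 = 9162.5 N.
Dynamic pressure q = 0.5 × 0.909 × 74.2² = 2502 Pa.
CL = 2W/(ρv²S) = 2×9162.5/(0.909×74.2²×12.7) = 0.2883.
CD = 0.023 + 0.0588 × 0.2883² = 0.02789.
L/D = CL/CD = 0.2883 / 0.02789 = 10.3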